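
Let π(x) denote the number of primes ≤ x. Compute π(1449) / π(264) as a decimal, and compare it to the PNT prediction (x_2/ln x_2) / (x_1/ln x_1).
π(1449)/π(264) = 229/56 ≈ 4.0893;  PNT prediction ≈ 4.2047.

π(264) = 56 and π(1449) = 229, so π(1449)/π(264) ≈ 4.0893. The PNT-predicted ratio is (1449/ln(1449)) / (264/ln(264)) ≈ 4.2047. The two agree to within a few percent, as expected.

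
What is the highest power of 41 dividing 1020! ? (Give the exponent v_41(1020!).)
v_41(1020!) = 24

Legendre's formula: v_p(n!) = Σ_{k ≥ 1} ⌊n / p^k⌋. For p = 41, n = 1020, the terms are:
  ⌊1020/41^1⌋ = ⌊1020/41⌋ = 24
(the next term ⌊1020/41^2⌋ = 0, terminating the sum). Summing: v_41(1020!) = 24 = 24.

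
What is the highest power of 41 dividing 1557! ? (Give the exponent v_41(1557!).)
v_41(1557!) = 37

Legendre's formula: v_p(n!) = Σ_{k ≥ 1} ⌊n / p^k⌋. For p = 41, n = 1557, the terms are:
  ⌊1557/41^1⌋ = ⌊1557/41⌋ = 37
(the next term ⌊1557/41^2⌋ = 0, terminating the sum). Summing: v_41(1557!) = 37 = 37.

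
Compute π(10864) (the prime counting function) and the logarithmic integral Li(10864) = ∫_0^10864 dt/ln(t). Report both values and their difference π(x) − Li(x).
π(10864) = 1321;  Li(10864) ≈ 1339.52;  π(x) − Li(x) ≈ -18.52.

Direct count of primes ≤ 10864 gives π(10864) = 1321. Numerical evaluation of the logarithmic integral gives Li(10864) ≈ 1339.52. The difference π(x) − Li(x) ≈ -18.52 is typically negative for small/moderate x (Li(x) overestimates), though Littlewood's theorem shows this sign changes infinitely often.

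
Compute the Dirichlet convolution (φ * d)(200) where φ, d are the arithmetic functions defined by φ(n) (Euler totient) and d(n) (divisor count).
(φ * d)(200) = 465

Divisors of 200: [1, 2, 4, 5, 8, 10, 20, 25, 40, 50, 100, 200]. For each d | 200:
  d = 1: φ(1) · d(200/1) = 1 · 12 = 12
  d = 2: φ(2) · d(200/2) = 1 · 9 = 9
  d = 4: φ(4) · d(200/4) = 2 · 6 = 12
  d = 5: φ(5) · d(200/5) = 4 · 8 = 32
  d = 8: φ(8) · d(200/8) = 4 · 3 = 12
  d = 10: φ(10) · d(200/10) = 4 · 6 = 24
  d = 20: φ(20) · d(200/20) = 8 · 4 = 32
  d = 25: φ(25) · d(200/25) = 20 · 4 = 80
  d = 40: φ(40) · d(200/40) = 16 · 2 = 32
  d = 50: φ(50) · d(200/50) = 20 · 3 = 60
  d = 100: φ(100) · d(200/100) = 40 · 2 = 80
  d = 200: φ(200) · d(200/200) = 80 · 1 = 80
Summing: (φ * d)(200) = 12 + 9 + 12 + 32 + 12 + 24 + 32 + 80 + 32 + 60 + 80 + 80 = 465.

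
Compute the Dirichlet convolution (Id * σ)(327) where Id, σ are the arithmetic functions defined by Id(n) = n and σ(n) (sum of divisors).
(Id * σ)(327) = 1533

Divisors of 327: [1, 3, 109, 327]. For each d | 327:
  d = 1: Id(1) · σ(327/1) = 1 · 440 = 440
  d = 3: Id(3) · σ(327/3) = 3 · 110 = 330
  d = 109: Id(109) · σ(327/109) = 109 · 4 = 436
  d = 327: Id(327) · σ(327/327) = 327 · 1 = 327
Summing: (Id * σ)(327) = 440 + 330 + 436 + 327 = 1533.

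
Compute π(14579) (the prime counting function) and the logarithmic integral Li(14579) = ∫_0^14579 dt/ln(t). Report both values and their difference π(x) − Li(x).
π(14579) = 1708;  Li(14579) ≈ 1732.78;  π(x) − Li(x) ≈ -24.78.

Direct count of primes ≤ 14579 gives π(14579) = 1708. Numerical evaluation of the logarithmic integral gives Li(14579) ≈ 1732.78. The difference π(x) − Li(x) ≈ -24.78 is typically negative for small/moderate x (Li(x) overestimates), though Littlewood's theorem shows this sign changes infinitely often.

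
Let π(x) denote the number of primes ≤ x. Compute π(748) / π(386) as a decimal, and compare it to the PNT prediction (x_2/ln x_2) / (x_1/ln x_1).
π(748)/π(386) = 132/76 ≈ 1.7368;  PNT prediction ≈ 1.7441.

π(386) = 76 and π(748) = 132, so π(748)/π(386) ≈ 1.7368. The PNT-predicted ratio is (748/ln(748)) / (386/ln(386)) ≈ 1.7441. The two agree to within a few percent, as expected.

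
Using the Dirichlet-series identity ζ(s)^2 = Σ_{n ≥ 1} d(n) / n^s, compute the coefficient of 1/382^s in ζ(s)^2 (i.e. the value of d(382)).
d(382) = 4

ζ(s)^2 = (Σ 1/m^s)(Σ 1/k^s). The coefficient of 1/n^s in the product is the number of ordered pairs (m, k) with mk = n, which equals d(n). For n = 382, divisors are [1, 2, 191, 382], so d(382) = 4.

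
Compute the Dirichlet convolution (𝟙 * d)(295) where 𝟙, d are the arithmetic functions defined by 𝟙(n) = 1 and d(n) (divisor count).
(𝟙 * d)(295) = 9

Divisors of 295: [1, 5, 59, 295]. For each d | 295:
  d = 1: 𝟙(1) · d(295/1) = 1 · 4 = 4
  d = 5: 𝟙(5) · d(295/5) = 1 · 2 = 2
  d = 59: 𝟙(59) · d(295/59) = 1 · 2 = 2
  d = 295: 𝟙(295) · d(295/295) = 1 · 1 = 1
Summing: (𝟙 * d)(295) = 4 + 2 + 2 + 1 = 9.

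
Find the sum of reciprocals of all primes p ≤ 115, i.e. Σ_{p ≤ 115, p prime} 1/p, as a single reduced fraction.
Σ 1/p = 58472171373748331322981543916880425472323867753/31610054640417607788145206291543662493274686990

π(115) = 30, so the primes ≤ 115 are [2, 3, 5, 7, 11, 13, 17, 19, 23, 29, 31, 37, 41, 43, 47, 53, 59, 61, 67, 71, 73, 79, 83, 89, 97, 101, 103, 107, 109, 113]. Summing 1/p over these primes: 58472171373748331322981543916880425472323867753/31610054640417607788145206291543662493274686990 ≈ 1.8498. Mertens estimate ln ln(115) + 0.2615 ≈ 1.8186.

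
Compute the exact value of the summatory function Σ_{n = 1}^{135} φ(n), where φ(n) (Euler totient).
Σ_{n ≤ 135} φ(n) = 5570

Compute φ(n) for each 1 ≤ n ≤ 135: φ(1) = 1, φ(2) = 1, φ(3) = 2, φ(4) = 2, φ(5) = 4, φ(6) = 2, φ(7) = 6, φ(8) = 4, φ(9) = 6, φ(10) = 4, φ(11) = 10, φ(12) = 4, φ(13) = 12, φ(14) = 6, φ(15) = 8, φ(16) = 8, φ(17) = 16, φ(18) = 6, φ(19) = 18, φ(20) = 8, φ(21) = 12, φ(22) = 10, φ(23) = 22, φ(24) = 8, φ(25) = 20, φ(26) = 12, φ(27) = 18, φ(28) = 12, φ(29) = 28, φ(30) = 8, φ(31) = 30, φ(32) = 16, φ(33) = 20, φ(34) = 16, φ(35) = 24, φ(36) = 12, φ(37) = 36, φ(38) = 18, φ(39) = 24, φ(40) = 16, φ(41) = 40, φ(42) = 12, φ(43) = 42, φ(44) = 20, φ(45) = 24, φ(46) = 22, φ(47) = 46, φ(48) = 16, φ(49) = 42, φ(50) = 20, φ(51) = 32, φ(52) = 24, φ(53) = 52, φ(54) = 18, φ(55) = 40, φ(56) = 24, φ(57) = 36, φ(58) = 28, φ(59) = 58, φ(60) = 16, φ(61) = 60, φ(62) = 30, φ(63) = 36, φ(64) = 32, φ(65) = 48, φ(66) = 20, φ(67) = 66, φ(68) = 32, φ(69) = 44, φ(70) = 24, φ(71) = 70, φ(72) = 24, φ(73) = 72, φ(74) = 36, φ(75) = 40, φ(76) = 36, φ(77) = 60, φ(78) = 24, φ(79) = 78, φ(80) = 32, φ(81) = 54, φ(82) = 40, φ(83) = 82, φ(84) = 24, φ(85) = 64, φ(86) = 42, φ(87) = 56, φ(88) = 40, φ(89) = 88, φ(90) = 24, φ(91) = 72, φ(92) = 44, φ(93) = 60, φ(94) = 46, φ(95) = 72, φ(96) = 32, φ(97) = 96, φ(98) = 42, φ(99) = 60, φ(100) = 40, φ(101) = 100, φ(102) = 32, φ(103) = 102, φ(104) = 48, φ(105) = 48, φ(106) = 52, φ(107) = 106, φ(108) = 36, φ(109) = 108, φ(110) = 40, φ(111) = 72, φ(112) = 48, φ(113) = 112, φ(114) = 36, φ(115) = 88, φ(116) = 56, φ(117) = 72, φ(118) = 58, φ(119) = 96, φ(120) = 32, φ(121) = 110, φ(122) = 60, φ(123) = 80, φ(124) = 60, φ(125) = 100, φ(126) = 36, φ(127) = 126, φ(128) = 64, φ(129) = 84, φ(130) = 48, φ(131) = 130, φ(132) = 40, φ(133) = 108, φ(134) = 66, φ(135) = 72. Summing all 135 values: 5570. (Average order: Σ_{n ≤ x} φ(n) ~ (3/π²) x². For x = 135, (3/π²)·135² ≈ 5539.74.)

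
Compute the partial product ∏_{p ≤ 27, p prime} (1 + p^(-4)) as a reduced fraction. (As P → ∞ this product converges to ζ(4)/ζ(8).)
∏ = 577447917650941187656457324944/535704058713408612067696280625

The primes p ≤ 27 are [2, 3, 5, 7, 11, 13, 17, 19, 23]. For each, (1 + 1/p^4) = (p^4 + 1)/p^4. Multiplying these fractions over p ∈ [2, 3, 5, 7, 11, 13, 17, 19, 23] gives 577447917650941187656457324944/535704058713408612067696280625. (In the limit P → ∞ this tends to ζ(4)/ζ(8).)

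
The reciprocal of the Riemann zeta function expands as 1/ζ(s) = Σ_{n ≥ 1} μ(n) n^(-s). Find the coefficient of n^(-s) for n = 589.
μ(589) = 1

Factor n = 589 = 19 · 31. μ(n) = 0 if any exponent ≥ 2 (not squarefree); otherwise μ(n) = (−1)^{ω(n)} where ω(n) is the number of distinct prime factors. Applying: μ(589) = 1.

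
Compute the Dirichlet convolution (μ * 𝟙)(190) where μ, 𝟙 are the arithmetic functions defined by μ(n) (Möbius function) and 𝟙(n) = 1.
(μ * 𝟙)(190) = 0

Divisors of 190: [1, 2, 5, 10, 19, 38, 95, 190]. For each d | 190:
  d = 1: μ(1) · 𝟙(190/1) = 1 · 1 = 1
  d = 2: μ(2) · 𝟙(190/2) = -1 · 1 = -1
  d = 5: μ(5) · 𝟙(190/5) = -1 · 1 = -1
  d = 10: μ(10) · 𝟙(190/10) = 1 · 1 = 1
  d = 19: μ(19) · 𝟙(190/19) = -1 · 1 = -1
  d = 38: μ(38) · 𝟙(190/38) = 1 · 1 = 1
  d = 95: μ(95) · 𝟙(190/95) = 1 · 1 = 1
  d = 190: μ(190) · 𝟙(190/190) = -1 · 1 = -1
Summing: (μ * 𝟙)(190) = 1 + -1 + -1 + 1 + -1 + 1 + 1 + -1 = 0.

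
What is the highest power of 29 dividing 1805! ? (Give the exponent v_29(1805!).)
v_29(1805!) = 64

Legendre's formula: v_p(n!) = Σ_{k ≥ 1} ⌊n / p^k⌋. For p = 29, n = 1805, the terms are:
  ⌊1805/29^1⌋ = ⌊1805/29⌋ = 62
  ⌊1805/29^2⌋ = ⌊1805/841⌋ = 2
(the next term ⌊1805/29^3⌋ = 0, terminating the sum). Summing: v_29(1805!) = 62 + 2 = 64.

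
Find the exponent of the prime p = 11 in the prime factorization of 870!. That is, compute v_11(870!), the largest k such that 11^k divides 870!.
v_11(870!) = 86

Legendre's formula: v_p(n!) = Σ_{k ≥ 1} ⌊n / p^k⌋. For p = 11, n = 870, the terms are:
  ⌊870/11^1⌋ = ⌊870/11⌋ = 79
  ⌊870/11^2⌋ = ⌊870/121⌋ = 7
(the next term ⌊870/11^3⌋ = 0, terminating the sum). Summing: v_11(870!) = 79 + 7 = 86.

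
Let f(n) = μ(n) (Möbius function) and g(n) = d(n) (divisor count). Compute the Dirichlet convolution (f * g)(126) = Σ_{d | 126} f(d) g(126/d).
(μ * d)(126) = 1

Divisors of 126: [1, 2, 3, 6, 7, 9, 14, 18, 21, 42, 63, 126]. For each d | 126:
  d = 1: μ(1) · d(126/1) = 1 · 12 = 12
  d = 2: μ(2) · d(126/2) = -1 · 6 = -6
  d = 3: μ(3) · d(126/3) = -1 · 8 = -8
  d = 6: μ(6) · d(126/6) = 1 · 4 = 4
  d = 7: μ(7) · d(126/7) = -1 · 6 = -6
  d = 9: μ(9) · d(126/9) = 0 · 4 = 0
  d = 14: μ(14) · d(126/14) = 1 · 3 = 3
  d = 18: μ(18) · d(126/18) = 0 · 2 = 0
  d = 21: μ(21) · d(126/21) = 1 · 4 = 4
  d = 42: μ(42) · d(126/42) = -1 · 2 = -2
  d = 63: μ(63) · d(126/63) = 0 · 2 = 0
  d = 126: μ(126) · d(126/126) = 0 · 1 = 0
Summing: (μ * d)(126) = 12 + -6 + -8 + 4 + -6 + 0 + 3 + 0 + 4 + -2 + 0 + 0 = 1.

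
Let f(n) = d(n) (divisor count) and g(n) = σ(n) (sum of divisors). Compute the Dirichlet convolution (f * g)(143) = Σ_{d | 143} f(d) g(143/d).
(d * σ)(143) = 224

Divisors of 143: [1, 11, 13, 143]. For each d | 143:
  d = 1: d(1) · σ(143/1) = 1 · 168 = 168
  d = 11: d(11) · σ(143/11) = 2 · 14 = 28
  d = 13: d(13) · σ(143/13) = 2 · 12 = 24
  d = 143: d(143) · σ(143/143) = 4 · 1 = 4
Summing: (d * σ)(143) = 168 + 28 + 24 + 4 = 224.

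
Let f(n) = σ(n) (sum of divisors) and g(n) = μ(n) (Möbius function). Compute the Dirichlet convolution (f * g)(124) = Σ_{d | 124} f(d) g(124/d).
(σ * μ)(124) = 124

Divisors of 124: [1, 2, 4, 31, 62, 124]. For each d | 124:
  d = 1: σ(1) · μ(124/1) = 1 · 0 = 0
  d = 2: σ(2) · μ(124/2) = 3 · 1 = 3
  d = 4: σ(4) · μ(124/4) = 7 · -1 = -7
  d = 31: σ(31) · μ(124/31) = 32 · 0 = 0
  d = 62: σ(62) · μ(124/62) = 96 · -1 = -96
  d = 124: σ(124) · μ(124/124) = 224 · 1 = 224
Summing: (σ * μ)(124) = 0 + 3 + -7 + 0 + -96 + 224 = 124.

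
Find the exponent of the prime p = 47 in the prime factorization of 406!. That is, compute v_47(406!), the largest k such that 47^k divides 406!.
v_47(406!) = 8

Legendre's formula: v_p(n!) = Σ_{k ≥ 1} ⌊n / p^k⌋. For p = 47, n = 406, the terms are:
  ⌊406/47^1⌋ = ⌊406/47⌋ = 8
(the next term ⌊406/47^2⌋ = 0, terminating the sum). Summing: v_47(406!) = 8 = 8.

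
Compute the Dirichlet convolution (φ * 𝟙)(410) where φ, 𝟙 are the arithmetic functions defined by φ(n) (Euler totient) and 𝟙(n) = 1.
(φ * 𝟙)(410) = 410

Divisors of 410: [1, 2, 5, 10, 41, 82, 205, 410]. For each d | 410:
  d = 1: φ(1) · 𝟙(410/1) = 1 · 1 = 1
  d = 2: φ(2) · 𝟙(410/2) = 1 · 1 = 1
  d = 5: φ(5) · 𝟙(410/5) = 4 · 1 = 4
  d = 10: φ(10) · 𝟙(410/10) = 4 · 1 = 4
  d = 41: φ(41) · 𝟙(410/41) = 40 · 1 = 40
  d = 82: φ(82) · 𝟙(410/82) = 40 · 1 = 40
  d = 205: φ(205) · 𝟙(410/205) = 160 · 1 = 160
  d = 410: φ(410) · 𝟙(410/410) = 160 · 1 = 160
Summing: (φ * 𝟙)(410) = 1 + 1 + 4 + 4 + 40 + 40 + 160 + 160 = 410.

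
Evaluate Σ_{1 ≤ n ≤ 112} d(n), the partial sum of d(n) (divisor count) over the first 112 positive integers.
Σ_{n ≤ 112} d(n) = 552

Compute d(n) for each 1 ≤ n ≤ 112: d(1) = 1, d(2) = 2, d(3) = 2, d(4) = 3, d(5) = 2, d(6) = 4, d(7) = 2, d(8) = 4, d(9) = 3, d(10) = 4, d(11) = 2, d(12) = 6, d(13) = 2, d(14) = 4, d(15) = 4, d(16) = 5, d(17) = 2, d(18) = 6, d(19) = 2, d(20) = 6, d(21) = 4, d(22) = 4, d(23) = 2, d(24) = 8, d(25) = 3, d(26) = 4, d(27) = 4, d(28) = 6, d(29) = 2, d(30) = 8, d(31) = 2, d(32) = 6, d(33) = 4, d(34) = 4, d(35) = 4, d(36) = 9, d(37) = 2, d(38) = 4, d(39) = 4, d(40) = 8, d(41) = 2, d(42) = 8, d(43) = 2, d(44) = 6, d(45) = 6, d(46) = 4, d(47) = 2, d(48) = 10, d(49) = 3, d(50) = 6, d(51) = 4, d(52) = 6, d(53) = 2, d(54) = 8, d(55) = 4, d(56) = 8, d(57) = 4, d(58) = 4, d(59) = 2, d(60) = 12, d(61) = 2, d(62) = 4, d(63) = 6, d(64) = 7, d(65) = 4, d(66) = 8, d(67) = 2, d(68) = 6, d(69) = 4, d(70) = 8, d(71) = 2, d(72) = 12, d(73) = 2, d(74) = 4, d(75) = 6, d(76) = 6, d(77) = 4, d(78) = 8, d(79) = 2, d(80) = 10, d(81) = 5, d(82) = 4, d(83) = 2, d(84) = 12, d(85) = 4, d(86) = 4, d(87) = 4, d(88) = 8, d(89) = 2, d(90) = 12, d(91) = 4, d(92) = 6, d(93) = 4, d(94) = 4, d(95) = 4, d(96) = 12, d(97) = 2, d(98) = 6, d(99) = 6, d(100) = 9, d(101) = 2, d(102) = 8, d(103) = 2, d(104) = 8, d(105) = 8, d(106) = 4, d(107) = 2, d(108) = 12, d(109) = 2, d(110) = 8, d(111) = 4, d(112) = 10. Summing all 112 values: 552. (Dirichlet's divisor formula: Σ_{n ≤ x} d(n) = x ln(x) + (2γ − 1) x + O(√x). For x = 112, the asymptotic estimate is ≈ 545.77.)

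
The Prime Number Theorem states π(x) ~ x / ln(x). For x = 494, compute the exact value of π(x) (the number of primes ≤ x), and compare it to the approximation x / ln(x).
π(494) = 94;  x/ln(x) ≈ 79.64;  relative error ≈ 15.27%.

Directly count primes up to 494: π(494) = 94. The PNT approximation gives 494/ln(494) ≈ 494/6.20254 ≈ 79.64. Relative error (π(x) − x/ln(x)) / π(x) ≈ 15.27%; the approximation is known to undercount slightly (Li(x) is a better estimate).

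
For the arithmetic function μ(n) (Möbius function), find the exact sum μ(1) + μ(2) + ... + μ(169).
Σ_{n ≤ 169} μ(n) = -1

Compute μ(n) for each 1 ≤ n ≤ 169: μ(1) = 1, μ(2) = -1, μ(3) = -1, μ(4) = 0, μ(5) = -1, μ(6) = 1, μ(7) = -1, μ(8) = 0, μ(9) = 0, μ(10) = 1, μ(11) = -1, μ(12) = 0, μ(13) = -1, μ(14) = 1, μ(15) = 1, μ(16) = 0, μ(17) = -1, μ(18) = 0, μ(19) = -1, μ(20) = 0, μ(21) = 1, μ(22) = 1, μ(23) = -1, μ(24) = 0, μ(25) = 0, μ(26) = 1, μ(27) = 0, μ(28) = 0, μ(29) = -1, μ(30) = -1, μ(31) = -1, μ(32) = 0, μ(33) = 1, μ(34) = 1, μ(35) = 1, μ(36) = 0, μ(37) = -1, μ(38) = 1, μ(39) = 1, μ(40) = 0, μ(41) = -1, μ(42) = -1, μ(43) = -1, μ(44) = 0, μ(45) = 0, μ(46) = 1, μ(47) = -1, μ(48) = 0, μ(49) = 0, μ(50) = 0, μ(51) = 1, μ(52) = 0, μ(53) = -1, μ(54) = 0, μ(55) = 1, μ(56) = 0, μ(57) = 1, μ(58) = 1, μ(59) = -1, μ(60) = 0, μ(61) = -1, μ(62) = 1, μ(63) = 0, μ(64) = 0, μ(65) = 1, μ(66) = -1, μ(67) = -1, μ(68) = 0, μ(69) = 1, μ(70) = -1, μ(71) = -1, μ(72) = 0, μ(73) = -1, μ(74) = 1, μ(75) = 0, μ(76) = 0, μ(77) = 1, μ(78) = -1, μ(79) = -1, μ(80) = 0, μ(81) = 0, μ(82) = 1, μ(83) = -1, μ(84) = 0, μ(85) = 1, μ(86) = 1, μ(87) = 1, μ(88) = 0, μ(89) = -1, μ(90) = 0, μ(91) = 1, μ(92) = 0, μ(93) = 1, μ(94) = 1, μ(95) = 1, μ(96) = 0, μ(97) = -1, μ(98) = 0, μ(99) = 0, μ(100) = 0, μ(101) = -1, μ(102) = -1, μ(103) = -1, μ(104) = 0, μ(105) = -1, μ(106) = 1, μ(107) = -1, μ(108) = 0, μ(109) = -1, μ(110) = -1, μ(111) = 1, μ(112) = 0, μ(113) = -1, μ(114) = -1, μ(115) = 1, μ(116) = 0, μ(117) = 0, μ(118) = 1, μ(119) = 1, μ(120) = 0, μ(121) = 0, μ(122) = 1, μ(123) = 1, μ(124) = 0, μ(125) = 0, μ(126) = 0, μ(127) = -1, μ(128) = 0, μ(129) = 1, μ(130) = -1, μ(131) = -1, μ(132) = 0, μ(133) = 1, μ(134) = 1, μ(135) = 0, μ(136) = 0, μ(137) = -1, μ(138) = -1, μ(139) = -1, μ(140) = 0, μ(141) = 1, μ(142) = 1, μ(143) = 1, μ(144) = 0, μ(145) = 1, μ(146) = 1, μ(147) = 0, μ(148) = 0, μ(149) = -1, μ(150) = 0, μ(151) = -1, μ(152) = 0, μ(153) = 0, μ(154) = -1, μ(155) = 1, μ(156) = 0, μ(157) = -1, μ(158) = 1, μ(159) = 1, μ(160) = 0, μ(161) = 1, μ(162) = 0, μ(163) = -1, μ(164) = 0, μ(165) = -1, μ(166) = 1, μ(167) = -1, μ(168) = 0, μ(169) = 0. Summing all 169 values: -1. (Mertens function M(x) = Σ_{n ≤ x} μ(n); on average M(x) should be small (PNT ⟺ M(x) = o(x)).)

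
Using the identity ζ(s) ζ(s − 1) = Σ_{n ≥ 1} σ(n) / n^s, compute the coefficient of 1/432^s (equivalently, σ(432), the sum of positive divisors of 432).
σ(432) = 1240

In the product (Σ m^0/m^s)(Σ k / k^s) = Σ (Σ_{d | n} d) / n^s, the coefficient of 1/n^s is σ(n) = Σ_{d | n} d. For n = 432, divisors are [1, 2, 3, 4, 6, 8, 9, 12, 16, 18, 24, 27, 36, 48, 54, 72, 108, 144, 216, 432]; summing: σ(432) = 1240.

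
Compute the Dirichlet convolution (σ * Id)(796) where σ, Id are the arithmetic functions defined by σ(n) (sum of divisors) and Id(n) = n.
(σ * Id)(796) = 6783

Divisors of 796: [1, 2, 4, 199, 398, 796]. For each d | 796:
  d = 1: σ(1) · Id(796/1) = 1 · 796 = 796
  d = 2: σ(2) · Id(796/2) = 3 · 398 = 1194
  d = 4: σ(4) · Id(796/4) = 7 · 199 = 1393
  d = 199: σ(199) · Id(796/199) = 200 · 4 = 800
  d = 398: σ(398) · Id(796/398) = 600 · 2 = 1200
  d = 796: σ(796) · Id(796/796) = 1400 · 1 = 1400
Summing: (σ * Id)(796) = 796 + 1194 + 1393 + 800 + 1200 + 1400 = 6783.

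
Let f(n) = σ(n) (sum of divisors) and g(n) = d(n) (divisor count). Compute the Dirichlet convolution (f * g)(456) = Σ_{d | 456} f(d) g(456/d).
(σ * d)(456) = 5544

Divisors of 456: [1, 2, 3, 4, 6, 8, 12, 19, 24, 38, 57, 76, 114, 152, 228, 456]. For each d | 456:
  d = 1: σ(1) · d(456/1) = 1 · 16 = 16
  d = 2: σ(2) · d(456/2) = 3 · 12 = 36
  d = 3: σ(3) · d(456/3) = 4 · 8 = 32
  d = 4: σ(4) · d(456/4) = 7 · 8 = 56
  d = 6: σ(6) · d(456/6) = 12 · 6 = 72
  d = 8: σ(8) · d(456/8) = 15 · 4 = 60
  d = 12: σ(12) · d(456/12) = 28 · 4 = 112
  d = 19: σ(19) · d(456/19) = 20 · 8 = 160
  d = 24: σ(24) · d(456/24) = 60 · 2 = 120
  d = 38: σ(38) · d(456/38) = 60 · 6 = 360
  d = 57: σ(57) · d(456/57) = 80 · 4 = 320
  d = 76: σ(76) · d(456/76) = 140 · 4 = 560
  d = 114: σ(114) · d(456/114) = 240 · 3 = 720
  d = 152: σ(152) · d(456/152) = 300 · 2 = 600
  d = 228: σ(228) · d(456/228) = 560 · 2 = 1120
  d = 456: σ(456) · d(456/456) = 1200 · 1 = 1200
Summing: (σ * d)(456) = 16 + 36 + 32 + 56 + 72 + 60 + 112 + 160 + 120 + 360 + 320 + 560 + 720 + 600 + 1120 + 1200 = 5544.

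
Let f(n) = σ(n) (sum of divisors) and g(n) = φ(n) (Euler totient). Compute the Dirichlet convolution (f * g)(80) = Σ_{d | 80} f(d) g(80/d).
(σ * φ)(80) = 800

Divisors of 80: [1, 2, 4, 5, 8, 10, 16, 20, 40, 80]. For each d | 80:
  d = 1: σ(1) · φ(80/1) = 1 · 32 = 32
  d = 2: σ(2) · φ(80/2) = 3 · 16 = 48
  d = 4: σ(4) · φ(80/4) = 7 · 8 = 56
  d = 5: σ(5) · φ(80/5) = 6 · 8 = 48
  d = 8: σ(8) · φ(80/8) = 15 · 4 = 60
  d = 10: σ(10) · φ(80/10) = 18 · 4 = 72
  d = 16: σ(16) · φ(80/16) = 31 · 4 = 124
  d = 20: σ(20) · φ(80/20) = 42 · 2 = 84
  d = 40: σ(40) · φ(80/40) = 90 · 1 = 90
  d = 80: σ(80) · φ(80/80) = 186 · 1 = 186
Summing: (σ * φ)(80) = 32 + 48 + 56 + 48 + 60 + 72 + 124 + 84 + 90 + 186 = 800.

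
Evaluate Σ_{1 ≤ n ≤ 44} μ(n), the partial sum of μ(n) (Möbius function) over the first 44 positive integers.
Σ_{n ≤ 44} μ(n) = -3

Compute μ(n) for each 1 ≤ n ≤ 44: μ(1) = 1, μ(2) = -1, μ(3) = -1, μ(4) = 0, μ(5) = -1, μ(6) = 1, μ(7) = -1, μ(8) = 0, μ(9) = 0, μ(10) = 1, μ(11) = -1, μ(12) = 0, μ(13) = -1, μ(14) = 1, μ(15) = 1, μ(16) = 0, μ(17) = -1, μ(18) = 0, μ(19) = -1, μ(20) = 0, μ(21) = 1, μ(22) = 1, μ(23) = -1, μ(24) = 0, μ(25) = 0, μ(26) = 1, μ(27) = 0, μ(28) = 0, μ(29) = -1, μ(30) = -1, μ(31) = -1, μ(32) = 0, μ(33) = 1, μ(34) = 1, μ(35) = 1, μ(36) = 0, μ(37) = -1, μ(38) = 1, μ(39) = 1, μ(40) = 0, μ(41) = -1, μ(42) = -1, μ(43) = -1, μ(44) = 0. Summing all 44 values: -3. (Mertens function M(x) = Σ_{n ≤ x} μ(n); on average M(x) should be small (PNT ⟺ M(x) = o(x)).)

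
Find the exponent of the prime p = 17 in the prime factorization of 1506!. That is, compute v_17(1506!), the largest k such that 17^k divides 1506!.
v_17(1506!) = 93

Legendre's formula: v_p(n!) = Σ_{k ≥ 1} ⌊n / p^k⌋. For p = 17, n = 1506, the terms are:
  ⌊1506/17^1⌋ = ⌊1506/17⌋ = 88
  ⌊1506/17^2⌋ = ⌊1506/289⌋ = 5
(the next term ⌊1506/17^3⌋ = 0, terminating the sum). Summing: v_17(1506!) = 88 + 5 = 93.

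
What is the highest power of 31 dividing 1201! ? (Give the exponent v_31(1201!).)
v_31(1201!) = 39

Legendre's formula: v_p(n!) = Σ_{k ≥ 1} ⌊n / p^k⌋. For p = 31, n = 1201, the terms are:
  ⌊1201/31^1⌋ = ⌊1201/31⌋ = 38
  ⌊1201/31^2⌋ = ⌊1201/961⌋ = 1
(the next term ⌊1201/31^3⌋ = 0, terminating the sum). Summing: v_31(1201!) = 38 + 1 = 39.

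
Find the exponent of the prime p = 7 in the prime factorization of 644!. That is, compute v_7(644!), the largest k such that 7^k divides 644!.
v_7(644!) = 106

Legendre's formula: v_p(n!) = Σ_{k ≥ 1} ⌊n / p^k⌋. For p = 7, n = 644, the terms are:
  ⌊644/7^1⌋ = ⌊644/7⌋ = 92
  ⌊644/7^2⌋ = ⌊644/49⌋ = 13
  ⌊644/7^3⌋ = ⌊644/343⌋ = 1
(the next term ⌊644/7^4⌋ = 0, terminating the sum). Summing: v_7(644!) = 92 + 13 + 1 = 106.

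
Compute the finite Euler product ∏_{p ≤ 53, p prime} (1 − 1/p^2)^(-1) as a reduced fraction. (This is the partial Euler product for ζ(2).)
∏ = 35034630647548196605993834769/21373637931227167970033664000

The primes p ≤ 53 are [2, 3, 5, 7, 11, 13, 17, 19, 23, 29, 31, 37, 41, 43, 47, 53]. For each prime, (1 − 1/p^2)^(-1) = p^2 / (p^2 − 1). The product is (1 − 1/2^2)^(-1), (1 − 1/3^2)^(-1), (1 − 1/5^2)^(-1), (1 − 1/7^2)^(-1), (1 − 1/11^2)^(-1), (1 − 1/13^2)^(-1), (1 − 1/17^2)^(-1), (1 − 1/19^2)^(-1), (1 − 1/23^2)^(-1), (1 − 1/29^2)^(-1), (1 − 1/31^2)^(-1), (1 − 1/37^2)^(-1), (1 − 1/41^2)^(-1), (1 − 1/43^2)^(-1), (1 − 1/47^2)^(-1), (1 − 1/53^2)^(-1) = ∏ p^2 / (p^2 − 1) = 35034630647548196605993834769/21373637931227167970033664000.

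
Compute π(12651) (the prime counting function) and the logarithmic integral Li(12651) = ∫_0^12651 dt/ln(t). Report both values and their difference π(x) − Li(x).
π(12651) = 1511;  Li(12651) ≈ 1530.21;  π(x) − Li(x) ≈ -19.21.

Direct count of primes ≤ 12651 gives π(12651) = 1511. Numerical evaluation of the logarithmic integral gives Li(12651) ≈ 1530.21. The difference π(x) − Li(x) ≈ -19.21 is typically negative for small/moderate x (Li(x) overestimates), though Littlewood's theorem shows this sign changes infinitely often.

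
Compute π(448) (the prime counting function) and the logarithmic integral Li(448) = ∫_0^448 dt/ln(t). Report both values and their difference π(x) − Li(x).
π(448) = 86;  Li(448) ≈ 93.35;  π(x) − Li(x) ≈ -7.35.

Direct count of primes ≤ 448 gives π(448) = 86. Numerical evaluation of the logarithmic integral gives Li(448) ≈ 93.35. The difference π(x) − Li(x) ≈ -7.35 is typically negative for small/moderate x (Li(x) overestimates), though Littlewood's theorem shows this sign changes infinitely often.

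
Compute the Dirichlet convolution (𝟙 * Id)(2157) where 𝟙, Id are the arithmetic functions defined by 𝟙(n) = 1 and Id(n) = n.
(𝟙 * Id)(2157) = 2880

Divisors of 2157: [1, 3, 719, 2157]. For each d | 2157:
  d = 1: 𝟙(1) · Id(2157/1) = 1 · 2157 = 2157
  d = 3: 𝟙(3) · Id(2157/3) = 1 · 719 = 719
  d = 719: 𝟙(719) · Id(2157/719) = 1 · 3 = 3
  d = 2157: 𝟙(2157) · Id(2157/2157) = 1 · 1 = 1
Summing: (𝟙 * Id)(2157) = 2157 + 719 + 3 + 1 = 2880.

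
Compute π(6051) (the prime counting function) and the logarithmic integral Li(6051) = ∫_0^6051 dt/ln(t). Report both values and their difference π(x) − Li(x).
π(6051) = 789;  Li(6051) ≈ 806.27;  π(x) − Li(x) ≈ -17.27.

Direct count of primes ≤ 6051 gives π(6051) = 789. Numerical evaluation of the logarithmic integral gives Li(6051) ≈ 806.27. The difference π(x) − Li(x) ≈ -17.27 is typically negative for small/moderate x (Li(x) overestimates), though Littlewood's theorem shows this sign changes infinitely often.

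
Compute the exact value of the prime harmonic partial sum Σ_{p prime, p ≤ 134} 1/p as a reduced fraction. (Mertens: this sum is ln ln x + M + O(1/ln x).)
Σ 1/p = 980956909242278731029785409368357903506317057050081/525896479052627740771371797072411912900610967452630

π(134) = 32, so the primes ≤ 134 are [2, 3, 5, 7, 11, 13, 17, 19, 23, 29, 31, 37, 41, 43, 47, 53, 59, 61, 67, 71, 73, 79, 83, 89, 97, 101, 103, 107, 109, 113, 127, 131]. Summing 1/p over these primes: 980956909242278731029785409368357903506317057050081/525896479052627740771371797072411912900610967452630 ≈ 1.8653. Mertens estimate ln ln(134) + 0.2615 ≈ 1.8503.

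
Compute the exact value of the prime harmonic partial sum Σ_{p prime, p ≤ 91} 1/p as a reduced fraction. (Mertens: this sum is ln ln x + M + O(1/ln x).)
Σ 1/p = 42605658161771733665696611824842057/23768741896345550770650537601358310

π(91) = 24, so the primes ≤ 91 are [2, 3, 5, 7, 11, 13, 17, 19, 23, 29, 31, 37, 41, 43, 47, 53, 59, 61, 67, 71, 73, 79, 83, 89]. Summing 1/p over these primes: 42605658161771733665696611824842057/23768741896345550770650537601358310 ≈ 1.7925. Mertens estimate ln ln(91) + 0.2615 ≈ 1.7680.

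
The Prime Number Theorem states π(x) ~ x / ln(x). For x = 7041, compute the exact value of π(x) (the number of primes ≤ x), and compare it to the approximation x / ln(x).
π(7041) = 905;  x/ln(x) ≈ 794.74;  relative error ≈ 12.18%.

Directly count primes up to 7041: π(7041) = 905. The PNT approximation gives 7041/ln(7041) ≈ 7041/8.85951 ≈ 794.74. Relative error (π(x) − x/ln(x)) / π(x) ≈ 12.18%; the approximation is known to undercount slightly (Li(x) is a better estimate).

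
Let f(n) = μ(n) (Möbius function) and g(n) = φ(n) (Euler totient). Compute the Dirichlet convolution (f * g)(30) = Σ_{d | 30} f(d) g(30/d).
(μ * φ)(30) = 0

Divisors of 30: [1, 2, 3, 5, 6, 10, 15, 30]. For each d | 30:
  d = 1: μ(1) · φ(30/1) = 1 · 8 = 8
  d = 2: μ(2) · φ(30/2) = -1 · 8 = -8
  d = 3: μ(3) · φ(30/3) = -1 · 4 = -4
  d = 5: μ(5) · φ(30/5) = -1 · 2 = -2
  d = 6: μ(6) · φ(30/6) = 1 · 4 = 4
  d = 10: μ(10) · φ(30/10) = 1 · 2 = 2
  d = 15: μ(15) · φ(30/15) = 1 · 1 = 1
  d = 30: μ(30) · φ(30/30) = -1 · 1 = -1
Summing: (μ * φ)(30) = 8 + -8 + -4 + -2 + 4 + 2 + 1 + -1 = 0.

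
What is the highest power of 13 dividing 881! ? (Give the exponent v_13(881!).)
v_13(881!) = 72

Legendre's formula: v_p(n!) = Σ_{k ≥ 1} ⌊n / p^k⌋. For p = 13, n = 881, the terms are:
  ⌊881/13^1⌋ = ⌊881/13⌋ = 67
  ⌊881/13^2⌋ = ⌊881/169⌋ = 5
(the next term ⌊881/13^3⌋ = 0, terminating the sum). Summing: v_13(881!) = 67 + 5 = 72.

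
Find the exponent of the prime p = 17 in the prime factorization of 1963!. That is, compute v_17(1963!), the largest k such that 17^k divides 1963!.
v_17(1963!) = 121

Legendre's formula: v_p(n!) = Σ_{k ≥ 1} ⌊n / p^k⌋. For p = 17, n = 1963, the terms are:
  ⌊1963/17^1⌋ = ⌊1963/17⌋ = 115
  ⌊1963/17^2⌋ = ⌊1963/289⌋ = 6
(the next term ⌊1963/17^3⌋ = 0, terminating the sum). Summing: v_17(1963!) = 115 + 6 = 121.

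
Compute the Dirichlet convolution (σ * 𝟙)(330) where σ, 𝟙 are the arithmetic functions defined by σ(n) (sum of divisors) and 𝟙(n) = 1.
(σ * 𝟙)(330) = 1820

Divisors of 330: [1, 2, 3, 5, 6, 10, 11, 15, 22, 30, 33, 55, 66, 110, 165, 330]. For each d | 330:
  d = 1: σ(1) · 𝟙(330/1) = 1 · 1 = 1
  d = 2: σ(2) · 𝟙(330/2) = 3 · 1 = 3
  d = 3: σ(3) · 𝟙(330/3) = 4 · 1 = 4
  d = 5: σ(5) · 𝟙(330/5) = 6 · 1 = 6
  d = 6: σ(6) · 𝟙(330/6) = 12 · 1 = 12
  d = 10: σ(10) · 𝟙(330/10) = 18 · 1 = 18
  d = 11: σ(11) · 𝟙(330/11) = 12 · 1 = 12
  d = 15: σ(15) · 𝟙(330/15) = 24 · 1 = 24
  d = 22: σ(22) · 𝟙(330/22) = 36 · 1 = 36
  d = 30: σ(30) · 𝟙(330/30) = 72 · 1 = 72
  d = 33: σ(33) · 𝟙(330/33) = 48 · 1 = 48
  d = 55: σ(55) · 𝟙(330/55) = 72 · 1 = 72
  d = 66: σ(66) · 𝟙(330/66) = 144 · 1 = 144
  d = 110: σ(110) · 𝟙(330/110) = 216 · 1 = 216
  d = 165: σ(165) · 𝟙(330/165) = 288 · 1 = 288
  d = 330: σ(330) · 𝟙(330/330) = 864 · 1 = 864
Summing: (σ * 𝟙)(330) = 1 + 3 + 4 + 6 + 12 + 18 + 12 + 24 + 36 + 72 + 48 + 72 + 144 + 216 + 288 + 864 = 1820.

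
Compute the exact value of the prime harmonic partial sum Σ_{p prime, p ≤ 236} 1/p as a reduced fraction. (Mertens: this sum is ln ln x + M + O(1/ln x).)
Σ 1/p = 8762990377702925264993654890050782886250854676753323401606562622367345144099360398279019780479/4445236185272185438169240794291312557432222642727183809026451438704160103479600800432029464270

π(236) = 51, so the primes ≤ 236 are [2, 3, 5, 7, 11, 13, 17, 19, 23, 29, 31, 37, 41, 43, 47, 53, 59, 61, 67, 71, 73, 79, 83, 89, 97, 101, 103, 107, 109, 113, 127, 131, 137, 139, 149, 151, 157, 163, 167, 173, 179, 181, 191, 193, 197, 199, 211, 223, 227, 229, 233]. Summing 1/p over these primes: 8762990377702925264993654890050782886250854676753323401606562622367345144099360398279019780479/4445236185272185438169240794291312557432222642727183809026451438704160103479600800432029464270 ≈ 1.9713. Mertens estimate ln ln(236) + 0.2615 ≈ 1.9596.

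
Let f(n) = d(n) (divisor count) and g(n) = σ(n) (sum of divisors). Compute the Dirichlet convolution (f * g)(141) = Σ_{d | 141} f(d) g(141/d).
(d * σ)(141) = 300

Divisors of 141: [1, 3, 47, 141]. For each d | 141:
  d = 1: d(1) · σ(141/1) = 1 · 192 = 192
  d = 3: d(3) · σ(141/3) = 2 · 48 = 96
  d = 47: d(47) · σ(141/47) = 2 · 4 = 8
  d = 141: d(141) · σ(141/141) = 4 · 1 = 4
Summing: (d * σ)(141) = 192 + 96 + 8 + 4 = 300.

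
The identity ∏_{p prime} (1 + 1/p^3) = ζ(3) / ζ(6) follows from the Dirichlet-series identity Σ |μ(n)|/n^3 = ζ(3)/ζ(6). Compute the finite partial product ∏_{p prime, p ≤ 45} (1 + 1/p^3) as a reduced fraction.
∏ = 77199709041125603078439960576/65340146372601957980502060935

The primes p ≤ 45 are [2, 3, 5, 7, 11, 13, 17, 19, 23, 29, 31, 37, 41, 43]. For each, (1 + 1/p^3) = (p^3 + 1)/p^3. Multiplying these fractions over p ∈ [2, 3, 5, 7, 11, 13, 17, 19, 23, 29, 31, 37, 41, 43] gives 77199709041125603078439960576/65340146372601957980502060935. (In the limit P → ∞ this tends to ζ(3)/ζ(6).)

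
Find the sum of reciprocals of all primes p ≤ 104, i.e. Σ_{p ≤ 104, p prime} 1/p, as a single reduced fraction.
Σ 1/p = 43710588286712969019768170103664304877397/23984823528925228172706521638692258396210

π(104) = 27, so the primes ≤ 104 are [2, 3, 5, 7, 11, 13, 17, 19, 23, 29, 31, 37, 41, 43, 47, 53, 59, 61, 67, 71, 73, 79, 83, 89, 97, 101, 103]. Summing 1/p over these primes: 43710588286712969019768170103664304877397/23984823528925228172706521638692258396210 ≈ 1.8224. Mertens estimate ln ln(104) + 0.2615 ≈ 1.7972.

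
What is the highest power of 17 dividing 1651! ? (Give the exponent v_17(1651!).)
v_17(1651!) = 102

Legendre's formula: v_p(n!) = Σ_{k ≥ 1} ⌊n / p^k⌋. For p = 17, n = 1651, the terms are:
  ⌊1651/17^1⌋ = ⌊1651/17⌋ = 97
  ⌊1651/17^2⌋ = ⌊1651/289⌋ = 5
(the next term ⌊1651/17^3⌋ = 0, terminating the sum). Summing: v_17(1651!) = 97 + 5 = 102.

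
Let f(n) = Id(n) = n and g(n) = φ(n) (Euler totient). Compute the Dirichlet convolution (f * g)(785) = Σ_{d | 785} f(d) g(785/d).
(Id * φ)(785) = 2817

Divisors of 785: [1, 5, 157, 785]. For each d | 785:
  d = 1: Id(1) · φ(785/1) = 1 · 624 = 624
  d = 5: Id(5) · φ(785/5) = 5 · 156 = 780
  d = 157: Id(157) · φ(785/157) = 157 · 4 = 628
  d = 785: Id(785) · φ(785/785) = 785 · 1 = 785
Summing: (Id * φ)(785) = 624 + 780 + 628 + 785 = 2817.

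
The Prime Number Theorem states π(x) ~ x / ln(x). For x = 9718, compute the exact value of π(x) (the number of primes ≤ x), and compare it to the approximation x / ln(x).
π(9718) = 1197;  x/ln(x) ≈ 1058.41;  relative error ≈ 11.58%.

Directly count primes up to 9718: π(9718) = 1197. The PNT approximation gives 9718/ln(9718) ≈ 9718/9.18174 ≈ 1058.41. Relative error (π(x) − x/ln(x)) / π(x) ≈ 11.58%; the approximation is known to undercount slightly (Li(x) is a better estimate).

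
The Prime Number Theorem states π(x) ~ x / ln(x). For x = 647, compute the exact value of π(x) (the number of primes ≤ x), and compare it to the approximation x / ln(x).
π(647) = 118;  x/ln(x) ≈ 99.96;  relative error ≈ 15.28%.

Directly count primes up to 647: π(647) = 118. The PNT approximation gives 647/ln(647) ≈ 647/6.47235 ≈ 99.96. Relative error (π(x) − x/ln(x)) / π(x) ≈ 15.28%; the approximation is known to undercount slightly (Li(x) is a better estimate).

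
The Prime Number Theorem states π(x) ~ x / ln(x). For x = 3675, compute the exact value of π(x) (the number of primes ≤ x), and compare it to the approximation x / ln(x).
π(3675) = 513;  x/ln(x) ≈ 447.66;  relative error ≈ 12.74%.

Directly count primes up to 3675: π(3675) = 513. The PNT approximation gives 3675/ln(3675) ≈ 3675/8.20931 ≈ 447.66. Relative error (π(x) − x/ln(x)) / π(x) ≈ 12.74%; the approximation is known to undercount slightly (Li(x) is a better estimate).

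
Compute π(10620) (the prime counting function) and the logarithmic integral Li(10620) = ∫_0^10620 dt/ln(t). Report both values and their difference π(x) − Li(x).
π(10620) = 1295;  Li(10620) ≈ 1313.23;  π(x) − Li(x) ≈ -18.23.

Direct count of primes ≤ 10620 gives π(10620) = 1295. Numerical evaluation of the logarithmic integral gives Li(10620) ≈ 1313.23. The difference π(x) − Li(x) ≈ -18.23 is typically negative for small/moderate x (Li(x) overestimates), though Littlewood's theorem shows this sign changes infinitely often.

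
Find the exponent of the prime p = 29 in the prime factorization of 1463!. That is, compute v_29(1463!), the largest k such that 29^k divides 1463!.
v_29(1463!) = 51

Legendre's formula: v_p(n!) = Σ_{k ≥ 1} ⌊n / p^k⌋. For p = 29, n = 1463, the terms are:
  ⌊1463/29^1⌋ = ⌊1463/29⌋ = 50
  ⌊1463/29^2⌋ = ⌊1463/841⌋ = 1
(the next term ⌊1463/29^3⌋ = 0, terminating the sum). Summing: v_29(1463!) = 50 + 1 = 51.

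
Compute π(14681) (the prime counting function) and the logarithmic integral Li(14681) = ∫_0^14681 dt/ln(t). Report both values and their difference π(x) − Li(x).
π(14681) = 1718;  Li(14681) ≈ 1743.41;  π(x) − Li(x) ≈ -25.41.

Direct count of primes ≤ 14681 gives π(14681) = 1718. Numerical evaluation of the logarithmic integral gives Li(14681) ≈ 1743.41. The difference π(x) − Li(x) ≈ -25.41 is typically negative for small/moderate x (Li(x) overestimates), though Littlewood's theorem shows this sign changes infinitely often.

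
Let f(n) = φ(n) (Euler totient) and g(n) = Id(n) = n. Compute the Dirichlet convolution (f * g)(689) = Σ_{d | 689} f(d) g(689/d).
(φ * Id)(689) = 2625

Divisors of 689: [1, 13, 53, 689]. For each d | 689:
  d = 1: φ(1) · Id(689/1) = 1 · 689 = 689
  d = 13: φ(13) · Id(689/13) = 12 · 53 = 636
  d = 53: φ(53) · Id(689/53) = 52 · 13 = 676
  d = 689: φ(689) · Id(689/689) = 624 · 1 = 624
Summing: (φ * Id)(689) = 689 + 636 + 676 + 624 = 2625.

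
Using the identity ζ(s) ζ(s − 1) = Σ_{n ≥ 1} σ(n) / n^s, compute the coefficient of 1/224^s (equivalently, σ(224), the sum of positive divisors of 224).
σ(224) = 504

In the product (Σ m^0/m^s)(Σ k / k^s) = Σ (Σ_{d | n} d) / n^s, the coefficient of 1/n^s is σ(n) = Σ_{d | n} d. For n = 224, divisors are [1, 2, 4, 7, 8, 14, 16, 28, 32, 56, 112, 224]; summing: σ(224) = 504.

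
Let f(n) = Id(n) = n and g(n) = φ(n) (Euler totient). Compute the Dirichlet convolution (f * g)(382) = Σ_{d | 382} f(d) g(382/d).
(Id * φ)(382) = 1143

Divisors of 382: [1, 2, 191, 382]. For each d | 382:
  d = 1: Id(1) · φ(382/1) = 1 · 190 = 190
  d = 2: Id(2) · φ(382/2) = 2 · 190 = 380
  d = 191: Id(191) · φ(382/191) = 191 · 1 = 191
  d = 382: Id(382) · φ(382/382) = 382 · 1 = 382
Summing: (Id * φ)(382) = 190 + 380 + 191 + 382 = 1143.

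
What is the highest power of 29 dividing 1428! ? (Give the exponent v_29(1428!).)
v_29(1428!) = 50

Legendre's formula: v_p(n!) = Σ_{k ≥ 1} ⌊n / p^k⌋. For p = 29, n = 1428, the terms are:
  ⌊1428/29^1⌋ = ⌊1428/29⌋ = 49
  ⌊1428/29^2⌋ = ⌊1428/841⌋ = 1
(the next term ⌊1428/29^3⌋ = 0, terminating the sum). Summing: v_29(1428!) = 49 + 1 = 50.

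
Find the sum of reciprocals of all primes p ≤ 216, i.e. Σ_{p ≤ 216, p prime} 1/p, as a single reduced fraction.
Σ 1/p = 3215488142498485484492183158345029261034221047849345857469577412562094716564064084247/1645783550795210387735581011435590727981167322669649249414629852197255934130751870910

π(216) = 47, so the primes ≤ 216 are [2, 3, 5, 7, 11, 13, 17, 19, 23, 29, 31, 37, 41, 43, 47, 53, 59, 61, 67, 71, 73, 79, 83, 89, 97, 101, 103, 107, 109, 113, 127, 131, 137, 139, 149, 151, 157, 163, 167, 173, 179, 181, 191, 193, 197, 199, 211]. Summing 1/p over these primes: 3215488142498485484492183158345029261034221047849345857469577412562094716564064084247/1645783550795210387735581011435590727981167322669649249414629852197255934130751870910 ≈ 1.9538. Mertens estimate ln ln(216) + 0.2615 ≈ 1.9433.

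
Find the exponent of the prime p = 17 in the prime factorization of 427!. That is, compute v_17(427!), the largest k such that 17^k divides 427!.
v_17(427!) = 26

Legendre's formula: v_p(n!) = Σ_{k ≥ 1} ⌊n / p^k⌋. For p = 17, n = 427, the terms are:
  ⌊427/17^1⌋ = ⌊427/17⌋ = 25
  ⌊427/17^2⌋ = ⌊427/289⌋ = 1
(the next term ⌊427/17^3⌋ = 0, terminating the sum). Summing: v_17(427!) = 25 + 1 = 26.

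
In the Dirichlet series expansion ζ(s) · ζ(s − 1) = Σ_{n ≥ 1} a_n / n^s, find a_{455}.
σ(455) = 672

In the product (Σ m^0/m^s)(Σ k / k^s) = Σ (Σ_{d | n} d) / n^s, the coefficient of 1/n^s is σ(n) = Σ_{d | n} d. For n = 455, divisors are [1, 5, 7, 13, 35, 65, 91, 455]; summing: σ(455) = 672.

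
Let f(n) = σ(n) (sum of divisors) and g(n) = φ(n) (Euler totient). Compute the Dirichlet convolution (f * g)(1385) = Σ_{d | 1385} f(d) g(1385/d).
(σ * φ)(1385) = 5540

Divisors of 1385: [1, 5, 277, 1385]. For each d | 1385:
  d = 1: σ(1) · φ(1385/1) = 1 · 1104 = 1104
  d = 5: σ(5) · φ(1385/5) = 6 · 276 = 1656
  d = 277: σ(277) · φ(1385/277) = 278 · 4 = 1112
  d = 1385: σ(1385) · φ(1385/1385) = 1668 · 1 = 1668
Summing: (σ * φ)(1385) = 1104 + 1656 + 1112 + 1668 = 5540.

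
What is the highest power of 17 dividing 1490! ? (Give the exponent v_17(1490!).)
v_17(1490!) = 92

Legendre's formula: v_p(n!) = Σ_{k ≥ 1} ⌊n / p^k⌋. For p = 17, n = 1490, the terms are:
  ⌊1490/17^1⌋ = ⌊1490/17⌋ = 87
  ⌊1490/17^2⌋ = ⌊1490/289⌋ = 5
(the next term ⌊1490/17^3⌋ = 0, terminating the sum). Summing: v_17(1490!) = 87 + 5 = 92.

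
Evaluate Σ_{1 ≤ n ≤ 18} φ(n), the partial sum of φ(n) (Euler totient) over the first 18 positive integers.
Σ_{n ≤ 18} φ(n) = 102

Compute φ(n) for each 1 ≤ n ≤ 18: φ(1) = 1, φ(2) = 1, φ(3) = 2, φ(4) = 2, φ(5) = 4, φ(6) = 2, φ(7) = 6, φ(8) = 4, φ(9) = 6, φ(10) = 4, φ(11) = 10, φ(12) = 4, φ(13) = 12, φ(14) = 6, φ(15) = 8, φ(16) = 8, φ(17) = 16, φ(18) = 6. Summing all 18 values: 102. (Average order: Σ_{n ≤ x} φ(n) ~ (3/π²) x². For x = 18, (3/π²)·18² ≈ 98.48.)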